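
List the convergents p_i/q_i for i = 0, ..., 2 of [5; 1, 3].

5/1, 6/1, 23/4

Using the convergent recurrence p_i = a_i*p_{i-1} + p_{i-2}, q_i = a_i*q_{i-1} + q_{i-2} with p_{-2}=0, p_{-1}=1, q_{-2}=1, q_{-1}=0:
  i=0: a_0=5, p_0 = 5*1 + 0 = 5, q_0 = 5*0 + 1 = 1.
  i=1: a_1=1, p_1 = 1*5 + 1 = 6, q_1 = 1*1 + 0 = 1.
  i=2: a_2=3, p_2 = 3*6 + 5 = 23, q_2 = 3*1 + 1 = 4.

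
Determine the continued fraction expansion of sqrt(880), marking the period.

[29; (1, 1, 1, 58)]

Write x_i = (sqrt(880) + m_i)/d_i with (m_0, d_0) = (0, 1). a_0 = floor(sqrt(880)) = 29, since 29^2 = 841 <= 880 < 900 = 30^2.
Iterate m_{i+1} = d_i*a_i - m_i, d_{i+1} = (880 - m_{i+1}^2)/d_i, a_{i+1} = floor((a_0 + m_{i+1})/d_{i+1}):
  m_1 = 1*29 - 0 = 29, d_1 = (880 - 29^2)/1 = 39/1 = 39, a_1 = floor((29 + 29)/39) = 1.
  m_2 = 39*1 - 29 = 10, d_2 = (880 - 10^2)/39 = 780/39 = 20, a_2 = floor((29 + 10)/20) = 1.
  m_3 = 20*1 - 10 = 10, d_3 = (880 - 10^2)/20 = 780/20 = 39, a_3 = floor((29 + 10)/39) = 1.
  m_4 = 39*1 - 10 = 29, d_4 = (880 - 29^2)/39 = 39/39 = 1, a_4 = floor((29 + 29)/1) = 58.
  m_5 = 1*58 - 29 = 29, d_5 = (880 - 29^2)/1 = 39/1 = 39: (m_5, d_5) = (m_1, d_1) = (29, 39), so from here the quotients repeat a_1, ..., a_4; the period length is 4.
Hence the expansion of sqrt(880) is a_0 = 29 followed by the repeating block 1, 1, 1, 58 (period 4).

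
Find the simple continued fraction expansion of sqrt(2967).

[54; (2, 7, 1, 7, 2, 108)]

Write x_i = (sqrt(2967) + m_i)/d_i with (m_0, d_0) = (0, 1). a_0 = floor(sqrt(2967)) = 54, since 54^2 = 2916 <= 2967 < 3025 = 55^2.
Iterate m_{i+1} = d_i*a_i - m_i, d_{i+1} = (2967 - m_{i+1}^2)/d_i, a_{i+1} = floor((a_0 + m_{i+1})/d_{i+1}):
  m_1 = 1*54 - 0 = 54, d_1 = (2967 - 54^2)/1 = 51/1 = 51, a_1 = floor((54 + 54)/51) = 2.
  m_2 = 51*2 - 54 = 48, d_2 = (2967 - 48^2)/51 = 663/51 = 13, a_2 = floor((54 + 48)/13) = 7.
  m_3 = 13*7 - 48 = 43, d_3 = (2967 - 43^2)/13 = 1118/13 = 86, a_3 = floor((54 + 43)/86) = 1.
  m_4 = 86*1 - 43 = 43, d_4 = (2967 - 43^2)/86 = 1118/86 = 13, a_4 = floor((54 + 43)/13) = 7.
  m_5 = 13*7 - 43 = 48, d_5 = (2967 - 48^2)/13 = 663/13 = 51, a_5 = floor((54 + 48)/51) = 2.
  m_6 = 51*2 - 48 = 54, d_6 = (2967 - 54^2)/51 = 51/51 = 1, a_6 = floor((54 + 54)/1) = 108.
  m_7 = 1*108 - 54 = 54, d_7 = (2967 - 54^2)/1 = 51/1 = 51: (m_7, d_7) = (m_1, d_1) = (54, 51), so from here the quotients repeat a_1, ..., a_6; the period length is 6.
Hence the expansion of sqrt(2967) is a_0 = 54 followed by the repeating block 2, 7, 1, 7, 2, 108 (period 6).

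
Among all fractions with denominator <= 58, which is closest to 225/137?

23/14

Expand x = 225/137 as a continued fraction with the Euclidean algorithm:
  225 = 1*137 + 88, so a_0 = 1.
  137 = 1*88 + 49, so a_1 = 1.
  88 = 1*49 + 39, so a_2 = 1.
  49 = 1*39 + 10, so a_3 = 1.
  39 = 3*10 + 9, so a_4 = 3.
  10 = 1*9 + 1, so a_5 = 1.
  9 = 9*1 + 0, so a_6 = 9.
so x = [1; 1, 1, 1, 3, 1, 9].
Convergents (p_i = a_i*p_{i-1} + p_{i-2}, q_i = a_i*q_{i-1} + q_{i-2} with p_{-2}=0, p_{-1}=1, q_{-2}=1, q_{-1}=0), until the denominator exceeds 58:
  i=0: a_0=1, p_0 = 1*1 + 0 = 1, q_0 = 1*0 + 1 = 1.
  i=1: a_1=1, p_1 = 1*1 + 1 = 2, q_1 = 1*1 + 0 = 1.
  i=2: a_2=1, p_2 = 1*2 + 1 = 3, q_2 = 1*1 + 1 = 2.
  i=3: a_3=1, p_3 = 1*3 + 2 = 5, q_3 = 1*2 + 1 = 3.
  i=4: a_4=3, p_4 = 3*5 + 3 = 18, q_4 = 3*3 + 2 = 11.
  i=5: a_5=1, p_5 = 1*18 + 5 = 23, q_5 = 1*11 + 3 = 14.
  i=6: a_6=9, p_6 = 9*23 + 18 = 225, q_6 = 9*14 + 11 = 137.
q_6 = 137 > 58, so the last convergent with denominator <= 58 is p_5/q_5 = 23/14.
The closest fraction with denominator <= 58 is either p_5/q_5 or the intermediate fraction (k*p_5 + p_4)/(k*q_5 + q_4) with the largest k >= 1 whose denominator stays <= 58; these approach x as k grows, and every other convergent or intermediate fraction in range is farther away.
Largest k: floor((58 - q_4)/q_5) = floor((58 - 11)/14) = 3.
That gives (3*23 + 18)/(3*14 + 11) = 87/53.
Compare the errors: |x - 23/14| = |225*14 - 23*137|/(137*14) = 1/1918, and |x - 87/53| = |225*53 - 87*137|/(137*53) = 6/7261.
Cross-multiplying, 1*7261 = 7261 < 11508 = 6*1918, so 1/1918 is smaller: the convergent 23/14 is closer to x than 87/53.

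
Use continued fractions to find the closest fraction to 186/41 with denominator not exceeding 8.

32/7

Expand x = 186/41 as a continued fraction with the Euclidean algorithm:
  186 = 4*41 + 22, so a_0 = 4.
  41 = 1*22 + 19, so a_1 = 1.
  22 = 1*19 + 3, so a_2 = 1.
  19 = 6*3 + 1, so a_3 = 6.
  3 = 3*1 + 0, so a_4 = 3.
so x = [4; 1, 1, 6, 3].
Convergents (p_i = a_i*p_{i-1} + p_{i-2}, q_i = a_i*q_{i-1} + q_{i-2} with p_{-2}=0, p_{-1}=1, q_{-2}=1, q_{-1}=0), until the denominator exceeds 8:
  i=0: a_0=4, p_0 = 4*1 + 0 = 4, q_0 = 4*0 + 1 = 1.
  i=1: a_1=1, p_1 = 1*4 + 1 = 5, q_1 = 1*1 + 0 = 1.
  i=2: a_2=1, p_2 = 1*5 + 4 = 9, q_2 = 1*1 + 1 = 2.
  i=3: a_3=6, p_3 = 6*9 + 5 = 59, q_3 = 6*2 + 1 = 13.
q_3 = 13 > 8, so the last convergent with denominator <= 8 is p_2/q_2 = 9/2.
The closest fraction with denominator <= 8 is either p_2/q_2 or the intermediate fraction (k*p_2 + p_1)/(k*q_2 + q_1) with the largest k >= 1 whose denominator stays <= 8; these approach x as k grows, and every other convergent or intermediate fraction in range is farther away.
Largest k: floor((8 - q_1)/q_2) = floor((8 - 1)/2) = 3.
That gives (3*9 + 5)/(3*2 + 1) = 32/7.
Compare the errors: |x - 9/2| = |186*2 - 9*41|/(41*2) = 3/82, and |x - 32/7| = |186*7 - 32*41|/(41*7) = 10/287.
Cross-multiplying, 10*82 = 820 < 861 = 3*287, so 10/287 is smaller: the intermediate fraction 32/7 is closer to x than 9/2.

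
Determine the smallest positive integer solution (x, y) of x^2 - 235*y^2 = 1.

First expand sqrt(235) as a continued fraction. With x_i = (sqrt(235) + m_i)/d_i and (m_0, d_0) = (0, 1): a_0 = floor(sqrt(235)) = 15, since 15^2 = 225 <= 235 < 256 = 16^2.
Iterate m_{i+1} = d_i*a_i - m_i, d_{i+1} = (235 - m_{i+1}^2)/d_i, a_{i+1} = floor((a_0 + m_{i+1})/d_{i+1}):
  m_1 = 1*15 - 0 = 15, d_1 = (235 - 15^2)/1 = 10/1 = 10, a_1 = floor((15 + 15)/10) = 3.
  m_2 = 10*3 - 15 = 15, d_2 = (235 - 15^2)/10 = 10/10 = 1, a_2 = floor((15 + 15)/1) = 30.
  m_3 = 1*30 - 15 = 15, d_3 = (235 - 15^2)/1 = 10/1 = 10: (m_3, d_3) = (m_1, d_1) = (15, 10), so from here the quotients repeat a_1, a_2; the period length is 2.
So sqrt(235) = [15; (3, 30)] with period length k = 2.
k is even, so the fundamental solution of x^2 - 235y^2 = 1 is (p_{k-1}, q_{k-1}) = (p_1, q_1); compute convergents through index 1.
Convergents (p_i = a_i*p_{i-1} + p_{i-2}, q_i = a_i*q_{i-1} + q_{i-2} with p_{-2}=0, p_{-1}=1, q_{-2}=1, q_{-1}=0):
  i=0: a_0=15, p_0 = 15*1 + 0 = 15, q_0 = 15*0 + 1 = 1.
  i=1: a_1=3, p_1 = 3*15 + 1 = 46, q_1 = 3*1 + 0 = 3.
Check: 46^2 - 235*3^2 = 2116 - 2115 = 1, so (x, y) = (46, 3) solves the equation, and by the theorem it is the least positive solution.

(x, y) = (46, 3)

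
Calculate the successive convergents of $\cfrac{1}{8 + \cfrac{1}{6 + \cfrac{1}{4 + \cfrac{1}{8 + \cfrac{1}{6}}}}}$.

0/1, 1/8, 6/49, 25/204, 206/1681, 1261/10290

Using the convergent recurrence p_i = a_i*p_{i-1} + p_{i-2}, q_i = a_i*q_{i-1} + q_{i-2} with p_{-2}=0, p_{-1}=1, q_{-2}=1, q_{-1}=0:
  i=0: a_0=0, p_0 = 0*1 + 0 = 0, q_0 = 0*0 + 1 = 1.
  i=1: a_1=8, p_1 = 8*0 + 1 = 1, q_1 = 8*1 + 0 = 8.
  i=2: a_2=6, p_2 = 6*1 + 0 = 6, q_2 = 6*8 + 1 = 49.
  i=3: a_3=4, p_3 = 4*6 + 1 = 25, q_3 = 4*49 + 8 = 204.
  i=4: a_4=8, p_4 = 8*25 + 6 = 206, q_4 = 8*204 + 49 = 1681.
  i=5: a_5=6, p_5 = 6*206 + 25 = 1261, q_5 = 6*1681 + 204 = 10290.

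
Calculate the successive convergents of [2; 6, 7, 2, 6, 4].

2/1, 13/6, 93/43, 199/92, 1287/595, 5347/2472

Using the convergent recurrence p_i = a_i*p_{i-1} + p_{i-2}, q_i = a_i*q_{i-1} + q_{i-2} with p_{-2}=0, p_{-1}=1, q_{-2}=1, q_{-1}=0:
  i=0: a_0=2, p_0 = 2*1 + 0 = 2, q_0 = 2*0 + 1 = 1.
  i=1: a_1=6, p_1 = 6*2 + 1 = 13, q_1 = 6*1 + 0 = 6.
  i=2: a_2=7, p_2 = 7*13 + 2 = 93, q_2 = 7*6 + 1 = 43.
  i=3: a_3=2, p_3 = 2*93 + 13 = 199, q_3 = 2*43 + 6 = 92.
  i=4: a_4=6, p_4 = 6*199 + 93 = 1287, q_4 = 6*92 + 43 = 595.
  i=5: a_5=4, p_5 = 4*1287 + 199 = 5347, q_5 = 4*595 + 92 = 2472.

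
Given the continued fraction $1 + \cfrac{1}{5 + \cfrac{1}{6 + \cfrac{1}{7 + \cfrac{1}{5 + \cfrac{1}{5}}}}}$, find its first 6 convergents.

Using the convergent recurrence p_i = a_i*p_{i-1} + p_{i-2}, q_i = a_i*q_{i-1} + q_{i-2} with p_{-2}=0, p_{-1}=1, q_{-2}=1, q_{-1}=0:
  i=0: a_0=1, p_0 = 1*1 + 0 = 1, q_0 = 1*0 + 1 = 1.
  i=1: a_1=5, p_1 = 5*1 + 1 = 6, q_1 = 5*1 + 0 = 5.
  i=2: a_2=6, p_2 = 6*6 + 1 = 37, q_2 = 6*5 + 1 = 31.
  i=3: a_3=7, p_3 = 7*37 + 6 = 265, q_3 = 7*31 + 5 = 222.
  i=4: a_4=5, p_4 = 5*265 + 37 = 1362, q_4 = 5*222 + 31 = 1141.
  i=5: a_5=5, p_5 = 5*1362 + 265 = 7075, q_5 = 5*1141 + 222 = 5927.

1/1, 6/5, 37/31, 265/222, 1362/1141, 7075/5927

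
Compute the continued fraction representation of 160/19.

[8; 2, 2, 1, 2]

Run the Euclidean algorithm on 160 and 19; the successive quotients are the partial quotients a_0, a_1, ... (each step inverts the fractional part left over by the previous one):
  160 = 8*19 + 8, so a_0 = 8.
  19 = 2*8 + 3, so a_1 = 2.
  8 = 2*3 + 2, so a_2 = 2.
  3 = 1*2 + 1, so a_3 = 1.
  2 = 2*1 + 0, so a_4 = 2.
The remainder reaches 0 after 5 divisions, so the expansion has 5 partial quotients, read off in order.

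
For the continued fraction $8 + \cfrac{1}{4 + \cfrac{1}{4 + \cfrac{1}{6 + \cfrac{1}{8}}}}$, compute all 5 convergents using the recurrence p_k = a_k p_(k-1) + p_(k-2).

8/1, 33/4, 140/17, 873/106, 7124/865

Using the convergent recurrence p_i = a_i*p_{i-1} + p_{i-2}, q_i = a_i*q_{i-1} + q_{i-2} with p_{-2}=0, p_{-1}=1, q_{-2}=1, q_{-1}=0:
  i=0: a_0=8, p_0 = 8*1 + 0 = 8, q_0 = 8*0 + 1 = 1.
  i=1: a_1=4, p_1 = 4*8 + 1 = 33, q_1 = 4*1 + 0 = 4.
  i=2: a_2=4, p_2 = 4*33 + 8 = 140, q_2 = 4*4 + 1 = 17.
  i=3: a_3=6, p_3 = 6*140 + 33 = 873, q_3 = 6*17 + 4 = 106.
  i=4: a_4=8, p_4 = 8*873 + 140 = 7124, q_4 = 8*106 + 17 = 865.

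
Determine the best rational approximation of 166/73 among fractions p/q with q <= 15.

25/11

Expand x = 166/73 as a continued fraction with the Euclidean algorithm:
  166 = 2*73 + 20, so a_0 = 2.
  73 = 3*20 + 13, so a_1 = 3.
  20 = 1*13 + 7, so a_2 = 1.
  13 = 1*7 + 6, so a_3 = 1.
  7 = 1*6 + 1, so a_4 = 1.
  6 = 6*1 + 0, so a_5 = 6.
so x = [2; 3, 1, 1, 1, 6].
Convergents (p_i = a_i*p_{i-1} + p_{i-2}, q_i = a_i*q_{i-1} + q_{i-2} with p_{-2}=0, p_{-1}=1, q_{-2}=1, q_{-1}=0), until the denominator exceeds 15:
  i=0: a_0=2, p_0 = 2*1 + 0 = 2, q_0 = 2*0 + 1 = 1.
  i=1: a_1=3, p_1 = 3*2 + 1 = 7, q_1 = 3*1 + 0 = 3.
  i=2: a_2=1, p_2 = 1*7 + 2 = 9, q_2 = 1*3 + 1 = 4.
  i=3: a_3=1, p_3 = 1*9 + 7 = 16, q_3 = 1*4 + 3 = 7.
  i=4: a_4=1, p_4 = 1*16 + 9 = 25, q_4 = 1*7 + 4 = 11.
  i=5: a_5=6, p_5 = 6*25 + 16 = 166, q_5 = 6*11 + 7 = 73.
q_5 = 73 > 15, so the last convergent with denominator <= 15 is p_4/q_4 = 25/11.
The closest fraction with denominator <= 15 is either p_4/q_4 or the intermediate fraction (k*p_4 + p_3)/(k*q_4 + q_3) with the largest k >= 1 whose denominator stays <= 15; these approach x as k grows, and every other convergent or intermediate fraction in range is farther away.
Largest k: floor((15 - q_3)/q_4) = floor((15 - 7)/11) = 0.
Since k = 0, no intermediate fraction beyond p_4/q_4 has denominator <= 15, so the convergent 25/11 is the closest (its error is |166*11 - 25*73|/(73*11) = 1/803).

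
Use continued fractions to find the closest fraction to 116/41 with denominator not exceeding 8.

Expand x = 116/41 as a continued fraction with the Euclidean algorithm:
  116 = 2*41 + 34, so a_0 = 2.
  41 = 1*34 + 7, so a_1 = 1.
  34 = 4*7 + 6, so a_2 = 4.
  7 = 1*6 + 1, so a_3 = 1.
  6 = 6*1 + 0, so a_4 = 6.
so x = [2; 1, 4, 1, 6].
Convergents (p_i = a_i*p_{i-1} + p_{i-2}, q_i = a_i*q_{i-1} + q_{i-2} with p_{-2}=0, p_{-1}=1, q_{-2}=1, q_{-1}=0), until the denominator exceeds 8:
  i=0: a_0=2, p_0 = 2*1 + 0 = 2, q_0 = 2*0 + 1 = 1.
  i=1: a_1=1, p_1 = 1*2 + 1 = 3, q_1 = 1*1 + 0 = 1.
  i=2: a_2=4, p_2 = 4*3 + 2 = 14, q_2 = 4*1 + 1 = 5.
  i=3: a_3=1, p_3 = 1*14 + 3 = 17, q_3 = 1*5 + 1 = 6.
  i=4: a_4=6, p_4 = 6*17 + 14 = 116, q_4 = 6*6 + 5 = 41.
q_4 = 41 > 8, so the last convergent with denominator <= 8 is p_3/q_3 = 17/6.
The closest fraction with denominator <= 8 is either p_3/q_3 or the intermediate fraction (k*p_3 + p_2)/(k*q_3 + q_2) with the largest k >= 1 whose denominator stays <= 8; these approach x as k grows, and every other convergent or intermediate fraction in range is farther away.
Largest k: floor((8 - q_2)/q_3) = floor((8 - 5)/6) = 0.
Since k = 0, no intermediate fraction beyond p_3/q_3 has denominator <= 8, so the convergent 17/6 is the closest (its error is |116*6 - 17*41|/(41*6) = 1/246).

17/6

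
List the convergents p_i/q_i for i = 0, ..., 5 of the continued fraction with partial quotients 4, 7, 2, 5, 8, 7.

Using the convergent recurrence p_i = a_i*p_{i-1} + p_{i-2}, q_i = a_i*q_{i-1} + q_{i-2} with p_{-2}=0, p_{-1}=1, q_{-2}=1, q_{-1}=0:
  i=0: a_0=4, p_0 = 4*1 + 0 = 4, q_0 = 4*0 + 1 = 1.
  i=1: a_1=7, p_1 = 7*4 + 1 = 29, q_1 = 7*1 + 0 = 7.
  i=2: a_2=2, p_2 = 2*29 + 4 = 62, q_2 = 2*7 + 1 = 15.
  i=3: a_3=5, p_3 = 5*62 + 29 = 339, q_3 = 5*15 + 7 = 82.
  i=4: a_4=8, p_4 = 8*339 + 62 = 2774, q_4 = 8*82 + 15 = 671.
  i=5: a_5=7, p_5 = 7*2774 + 339 = 19757, q_5 = 7*671 + 82 = 4779.

4/1, 29/7, 62/15, 339/82, 2774/671, 19757/4779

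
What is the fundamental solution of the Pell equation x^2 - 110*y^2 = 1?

(x, y) = (21, 2)

First expand sqrt(110) as a continued fraction. With x_i = (sqrt(110) + m_i)/d_i and (m_0, d_0) = (0, 1): a_0 = floor(sqrt(110)) = 10, since 10^2 = 100 <= 110 < 121 = 11^2.
Iterate m_{i+1} = d_i*a_i - m_i, d_{i+1} = (110 - m_{i+1}^2)/d_i, a_{i+1} = floor((a_0 + m_{i+1})/d_{i+1}):
  m_1 = 1*10 - 0 = 10, d_1 = (110 - 10^2)/1 = 10/1 = 10, a_1 = floor((10 + 10)/10) = 2.
  m_2 = 10*2 - 10 = 10, d_2 = (110 - 10^2)/10 = 10/10 = 1, a_2 = floor((10 + 10)/1) = 20.
  m_3 = 1*20 - 10 = 10, d_3 = (110 - 10^2)/1 = 10/1 = 10: (m_3, d_3) = (m_1, d_1) = (10, 10), so from here the quotients repeat a_1, a_2; the period length is 2.
So sqrt(110) = [10; (2, 20)] with period length k = 2.
k is even, so the fundamental solution of x^2 - 110y^2 = 1 is (p_{k-1}, q_{k-1}) = (p_1, q_1); compute convergents through index 1.
Convergents (p_i = a_i*p_{i-1} + p_{i-2}, q_i = a_i*q_{i-1} + q_{i-2} with p_{-2}=0, p_{-1}=1, q_{-2}=1, q_{-1}=0):
  i=0: a_0=10, p_0 = 10*1 + 0 = 10, q_0 = 10*0 + 1 = 1.
  i=1: a_1=2, p_1 = 2*10 + 1 = 21, q_1 = 2*1 + 0 = 2.
Check: 21^2 - 110*2^2 = 441 - 440 = 1, so (x, y) = (21, 2) solves the equation, and by the theorem it is the least positive solution.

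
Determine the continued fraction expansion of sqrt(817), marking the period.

[28; (1, 1, 2, 1, 1, 56)]

Write x_i = (sqrt(817) + m_i)/d_i with (m_0, d_0) = (0, 1). a_0 = floor(sqrt(817)) = 28, since 28^2 = 784 <= 817 < 841 = 29^2.
Iterate m_{i+1} = d_i*a_i - m_i, d_{i+1} = (817 - m_{i+1}^2)/d_i, a_{i+1} = floor((a_0 + m_{i+1})/d_{i+1}):
  m_1 = 1*28 - 0 = 28, d_1 = (817 - 28^2)/1 = 33/1 = 33, a_1 = floor((28 + 28)/33) = 1.
  m_2 = 33*1 - 28 = 5, d_2 = (817 - 5^2)/33 = 792/33 = 24, a_2 = floor((28 + 5)/24) = 1.
  m_3 = 24*1 - 5 = 19, d_3 = (817 - 19^2)/24 = 456/24 = 19, a_3 = floor((28 + 19)/19) = 2.
  m_4 = 19*2 - 19 = 19, d_4 = (817 - 19^2)/19 = 456/19 = 24, a_4 = floor((28 + 19)/24) = 1.
  m_5 = 24*1 - 19 = 5, d_5 = (817 - 5^2)/24 = 792/24 = 33, a_5 = floor((28 + 5)/33) = 1.
  m_6 = 33*1 - 5 = 28, d_6 = (817 - 28^2)/33 = 33/33 = 1, a_6 = floor((28 + 28)/1) = 56.
  m_7 = 1*56 - 28 = 28, d_7 = (817 - 28^2)/1 = 33/1 = 33: (m_7, d_7) = (m_1, d_1) = (28, 33), so from here the quotients repeat a_1, ..., a_6; the period length is 6.
Hence the expansion of sqrt(817) is a_0 = 28 followed by the repeating block 1, 1, 2, 1, 1, 56 (period 6).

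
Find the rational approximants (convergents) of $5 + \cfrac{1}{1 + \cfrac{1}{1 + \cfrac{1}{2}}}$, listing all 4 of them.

Using the convergent recurrence p_i = a_i*p_{i-1} + p_{i-2}, q_i = a_i*q_{i-1} + q_{i-2} with p_{-2}=0, p_{-1}=1, q_{-2}=1, q_{-1}=0:
  i=0: a_0=5, p_0 = 5*1 + 0 = 5, q_0 = 5*0 + 1 = 1.
  i=1: a_1=1, p_1 = 1*5 + 1 = 6, q_1 = 1*1 + 0 = 1.
  i=2: a_2=1, p_2 = 1*6 + 5 = 11, q_2 = 1*1 + 1 = 2.
  i=3: a_3=2, p_3 = 2*11 + 6 = 28, q_3 = 2*2 + 1 = 5.

5/1, 6/1, 11/2, 28/5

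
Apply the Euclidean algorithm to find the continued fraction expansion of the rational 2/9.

Run the Euclidean algorithm on 2 and 9; the successive quotients are the partial quotients a_0, a_1, ... (each step inverts the fractional part left over by the previous one):
  2 = 0*9 + 2, so a_0 = 0.
  9 = 4*2 + 1, so a_1 = 4.
  2 = 2*1 + 0, so a_2 = 2.
The remainder reaches 0 after 3 divisions, so the expansion has 3 partial quotients, read off in order.

[0; 4, 2]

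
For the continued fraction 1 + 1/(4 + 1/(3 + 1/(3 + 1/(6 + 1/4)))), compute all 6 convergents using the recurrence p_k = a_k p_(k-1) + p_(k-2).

1/1, 5/4, 16/13, 53/43, 334/271, 1389/1127

Using the convergent recurrence p_i = a_i*p_{i-1} + p_{i-2}, q_i = a_i*q_{i-1} + q_{i-2} with p_{-2}=0, p_{-1}=1, q_{-2}=1, q_{-1}=0:
  i=0: a_0=1, p_0 = 1*1 + 0 = 1, q_0 = 1*0 + 1 = 1.
  i=1: a_1=4, p_1 = 4*1 + 1 = 5, q_1 = 4*1 + 0 = 4.
  i=2: a_2=3, p_2 = 3*5 + 1 = 16, q_2 = 3*4 + 1 = 13.
  i=3: a_3=3, p_3 = 3*16 + 5 = 53, q_3 = 3*13 + 4 = 43.
  i=4: a_4=6, p_4 = 6*53 + 16 = 334, q_4 = 6*43 + 13 = 271.
  i=5: a_5=4, p_5 = 4*334 + 53 = 1389, q_5 = 4*271 + 43 = 1127.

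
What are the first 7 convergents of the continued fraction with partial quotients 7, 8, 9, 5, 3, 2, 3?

7/1, 57/8, 520/73, 2657/373, 8491/1192, 19639/2757, 67408/9463

Using the convergent recurrence p_i = a_i*p_{i-1} + p_{i-2}, q_i = a_i*q_{i-1} + q_{i-2} with p_{-2}=0, p_{-1}=1, q_{-2}=1, q_{-1}=0:
  i=0: a_0=7, p_0 = 7*1 + 0 = 7, q_0 = 7*0 + 1 = 1.
  i=1: a_1=8, p_1 = 8*7 + 1 = 57, q_1 = 8*1 + 0 = 8.
  i=2: a_2=9, p_2 = 9*57 + 7 = 520, q_2 = 9*8 + 1 = 73.
  i=3: a_3=5, p_3 = 5*520 + 57 = 2657, q_3 = 5*73 + 8 = 373.
  i=4: a_4=3, p_4 = 3*2657 + 520 = 8491, q_4 = 3*373 + 73 = 1192.
  i=5: a_5=2, p_5 = 2*8491 + 2657 = 19639, q_5 = 2*1192 + 373 = 2757.
  i=6: a_6=3, p_6 = 3*19639 + 8491 = 67408, q_6 = 3*2757 + 1192 = 9463.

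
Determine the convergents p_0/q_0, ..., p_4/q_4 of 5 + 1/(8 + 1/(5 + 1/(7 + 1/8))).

5/1, 41/8, 210/41, 1511/295, 12298/2401

Using the convergent recurrence p_i = a_i*p_{i-1} + p_{i-2}, q_i = a_i*q_{i-1} + q_{i-2} with p_{-2}=0, p_{-1}=1, q_{-2}=1, q_{-1}=0:
  i=0: a_0=5, p_0 = 5*1 + 0 = 5, q_0 = 5*0 + 1 = 1.
  i=1: a_1=8, p_1 = 8*5 + 1 = 41, q_1 = 8*1 + 0 = 8.
  i=2: a_2=5, p_2 = 5*41 + 5 = 210, q_2 = 5*8 + 1 = 41.
  i=3: a_3=7, p_3 = 7*210 + 41 = 1511, q_3 = 7*41 + 8 = 295.
  i=4: a_4=8, p_4 = 8*1511 + 210 = 12298, q_4 = 8*295 + 41 = 2401.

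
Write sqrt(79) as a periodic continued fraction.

Write x_i = (sqrt(79) + m_i)/d_i with (m_0, d_0) = (0, 1). a_0 = floor(sqrt(79)) = 8, since 8^2 = 64 <= 79 < 81 = 9^2.
Iterate m_{i+1} = d_i*a_i - m_i, d_{i+1} = (79 - m_{i+1}^2)/d_i, a_{i+1} = floor((a_0 + m_{i+1})/d_{i+1}):
  m_1 = 1*8 - 0 = 8, d_1 = (79 - 8^2)/1 = 15/1 = 15, a_1 = floor((8 + 8)/15) = 1.
  m_2 = 15*1 - 8 = 7, d_2 = (79 - 7^2)/15 = 30/15 = 2, a_2 = floor((8 + 7)/2) = 7.
  m_3 = 2*7 - 7 = 7, d_3 = (79 - 7^2)/2 = 30/2 = 15, a_3 = floor((8 + 7)/15) = 1.
  m_4 = 15*1 - 7 = 8, d_4 = (79 - 8^2)/15 = 15/15 = 1, a_4 = floor((8 + 8)/1) = 16.
  m_5 = 1*16 - 8 = 8, d_5 = (79 - 8^2)/1 = 15/1 = 15: (m_5, d_5) = (m_1, d_1) = (8, 15), so from here the quotients repeat a_1, ..., a_4; the period length is 4.
Hence the expansion of sqrt(79) is a_0 = 8 followed by the repeating block 1, 7, 1, 16 (period 4).

[8; (1, 7, 1, 16)]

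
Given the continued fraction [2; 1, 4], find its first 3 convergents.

2/1, 3/1, 14/5

Using the convergent recurrence p_i = a_i*p_{i-1} + p_{i-2}, q_i = a_i*q_{i-1} + q_{i-2} with p_{-2}=0, p_{-1}=1, q_{-2}=1, q_{-1}=0:
  i=0: a_0=2, p_0 = 2*1 + 0 = 2, q_0 = 2*0 + 1 = 1.
  i=1: a_1=1, p_1 = 1*2 + 1 = 3, q_1 = 1*1 + 0 = 1.
  i=2: a_2=4, p_2 = 4*3 + 2 = 14, q_2 = 4*1 + 1 = 5.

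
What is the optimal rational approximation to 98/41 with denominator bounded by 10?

12/5

Expand x = 98/41 as a continued fraction with the Euclidean algorithm:
  98 = 2*41 + 16, so a_0 = 2.
  41 = 2*16 + 9, so a_1 = 2.
  16 = 1*9 + 7, so a_2 = 1.
  9 = 1*7 + 2, so a_3 = 1.
  7 = 3*2 + 1, so a_4 = 3.
  2 = 2*1 + 0, so a_5 = 2.
so x = [2; 2, 1, 1, 3, 2].
Convergents (p_i = a_i*p_{i-1} + p_{i-2}, q_i = a_i*q_{i-1} + q_{i-2} with p_{-2}=0, p_{-1}=1, q_{-2}=1, q_{-1}=0), until the denominator exceeds 10:
  i=0: a_0=2, p_0 = 2*1 + 0 = 2, q_0 = 2*0 + 1 = 1.
  i=1: a_1=2, p_1 = 2*2 + 1 = 5, q_1 = 2*1 + 0 = 2.
  i=2: a_2=1, p_2 = 1*5 + 2 = 7, q_2 = 1*2 + 1 = 3.
  i=3: a_3=1, p_3 = 1*7 + 5 = 12, q_3 = 1*3 + 2 = 5.
  i=4: a_4=3, p_4 = 3*12 + 7 = 43, q_4 = 3*5 + 3 = 18.
q_4 = 18 > 10, so the last convergent with denominator <= 10 is p_3/q_3 = 12/5.
The closest fraction with denominator <= 10 is either p_3/q_3 or the intermediate fraction (k*p_3 + p_2)/(k*q_3 + q_2) with the largest k >= 1 whose denominator stays <= 10; these approach x as k grows, and every other convergent or intermediate fraction in range is farther away.
Largest k: floor((10 - q_2)/q_3) = floor((10 - 3)/5) = 1.
That gives (1*12 + 7)/(1*5 + 3) = 19/8.
Compare the errors: |x - 12/5| = |98*5 - 12*41|/(41*5) = 2/205, and |x - 19/8| = |98*8 - 19*41|/(41*8) = 5/328.
Cross-multiplying, 2*328 = 656 < 1025 = 5*205, so 2/205 is smaller: the convergent 12/5 is closer to x than 19/8.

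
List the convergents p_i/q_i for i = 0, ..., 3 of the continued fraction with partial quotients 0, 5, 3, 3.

0/1, 1/5, 3/16, 10/53

Using the convergent recurrence p_i = a_i*p_{i-1} + p_{i-2}, q_i = a_i*q_{i-1} + q_{i-2} with p_{-2}=0, p_{-1}=1, q_{-2}=1, q_{-1}=0:
  i=0: a_0=0, p_0 = 0*1 + 0 = 0, q_0 = 0*0 + 1 = 1.
  i=1: a_1=5, p_1 = 5*0 + 1 = 1, q_1 = 5*1 + 0 = 5.
  i=2: a_2=3, p_2 = 3*1 + 0 = 3, q_2 = 3*5 + 1 = 16.
  i=3: a_3=3, p_3 = 3*3 + 1 = 10, q_3 = 3*16 + 5 = 53.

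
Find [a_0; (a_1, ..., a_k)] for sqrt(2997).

[54; (1, 2, 1, 11, 2, 2, 2, 11, 1, 2, 1, 108)]

Write x_i = (sqrt(2997) + m_i)/d_i with (m_0, d_0) = (0, 1). a_0 = floor(sqrt(2997)) = 54, since 54^2 = 2916 <= 2997 < 3025 = 55^2.
Iterate m_{i+1} = d_i*a_i - m_i, d_{i+1} = (2997 - m_{i+1}^2)/d_i, a_{i+1} = floor((a_0 + m_{i+1})/d_{i+1}):
  m_1 = 1*54 - 0 = 54, d_1 = (2997 - 54^2)/1 = 81/1 = 81, a_1 = floor((54 + 54)/81) = 1.
  m_2 = 81*1 - 54 = 27, d_2 = (2997 - 27^2)/81 = 2268/81 = 28, a_2 = floor((54 + 27)/28) = 2.
  m_3 = 28*2 - 27 = 29, d_3 = (2997 - 29^2)/28 = 2156/28 = 77, a_3 = floor((54 + 29)/77) = 1.
  m_4 = 77*1 - 29 = 48, d_4 = (2997 - 48^2)/77 = 693/77 = 9, a_4 = floor((54 + 48)/9) = 11.
  m_5 = 9*11 - 48 = 51, d_5 = (2997 - 51^2)/9 = 396/9 = 44, a_5 = floor((54 + 51)/44) = 2.
  m_6 = 44*2 - 51 = 37, d_6 = (2997 - 37^2)/44 = 1628/44 = 37, a_6 = floor((54 + 37)/37) = 2.
  m_7 = 37*2 - 37 = 37, d_7 = (2997 - 37^2)/37 = 1628/37 = 44, a_7 = floor((54 + 37)/44) = 2.
  m_8 = 44*2 - 37 = 51, d_8 = (2997 - 51^2)/44 = 396/44 = 9, a_8 = floor((54 + 51)/9) = 11.
  m_9 = 9*11 - 51 = 48, d_9 = (2997 - 48^2)/9 = 693/9 = 77, a_9 = floor((54 + 48)/77) = 1.
  m_10 = 77*1 - 48 = 29, d_10 = (2997 - 29^2)/77 = 2156/77 = 28, a_10 = floor((54 + 29)/28) = 2.
  m_11 = 28*2 - 29 = 27, d_11 = (2997 - 27^2)/28 = 2268/28 = 81, a_11 = floor((54 + 27)/81) = 1.
  m_12 = 81*1 - 27 = 54, d_12 = (2997 - 54^2)/81 = 81/81 = 1, a_12 = floor((54 + 54)/1) = 108.
  m_13 = 1*108 - 54 = 54, d_13 = (2997 - 54^2)/1 = 81/1 = 81: (m_13, d_13) = (m_1, d_1) = (54, 81), so from here the quotients repeat a_1, ..., a_12; the period length is 12.
Hence the expansion of sqrt(2997) is a_0 = 54 followed by the repeating block 1, 2, 1, 11, 2, 2, 2, 11, 1, 2, 1, 108 (period 12).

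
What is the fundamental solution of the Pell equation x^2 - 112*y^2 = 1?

(x, y) = (127, 12)

First expand sqrt(112) as a continued fraction. With x_i = (sqrt(112) + m_i)/d_i and (m_0, d_0) = (0, 1): a_0 = floor(sqrt(112)) = 10, since 10^2 = 100 <= 112 < 121 = 11^2.
Iterate m_{i+1} = d_i*a_i - m_i, d_{i+1} = (112 - m_{i+1}^2)/d_i, a_{i+1} = floor((a_0 + m_{i+1})/d_{i+1}):
  m_1 = 1*10 - 0 = 10, d_1 = (112 - 10^2)/1 = 12/1 = 12, a_1 = floor((10 + 10)/12) = 1.
  m_2 = 12*1 - 10 = 2, d_2 = (112 - 2^2)/12 = 108/12 = 9, a_2 = floor((10 + 2)/9) = 1.
  m_3 = 9*1 - 2 = 7, d_3 = (112 - 7^2)/9 = 63/9 = 7, a_3 = floor((10 + 7)/7) = 2.
  m_4 = 7*2 - 7 = 7, d_4 = (112 - 7^2)/7 = 63/7 = 9, a_4 = floor((10 + 7)/9) = 1.
  m_5 = 9*1 - 7 = 2, d_5 = (112 - 2^2)/9 = 108/9 = 12, a_5 = floor((10 + 2)/12) = 1.
  m_6 = 12*1 - 2 = 10, d_6 = (112 - 10^2)/12 = 12/12 = 1, a_6 = floor((10 + 10)/1) = 20.
  m_7 = 1*20 - 10 = 10, d_7 = (112 - 10^2)/1 = 12/1 = 12: (m_7, d_7) = (m_1, d_1) = (10, 12), so from here the quotients repeat a_1, ..., a_6; the period length is 6.
So sqrt(112) = [10; (1, 1, 2, 1, 1, 20)] with period length k = 6.
k is even, so the fundamental solution of x^2 - 112y^2 = 1 is (p_{k-1}, q_{k-1}) = (p_5, q_5); compute convergents through index 5.
Convergents (p_i = a_i*p_{i-1} + p_{i-2}, q_i = a_i*q_{i-1} + q_{i-2} with p_{-2}=0, p_{-1}=1, q_{-2}=1, q_{-1}=0):
  i=0: a_0=10, p_0 = 10*1 + 0 = 10, q_0 = 10*0 + 1 = 1.
  i=1: a_1=1, p_1 = 1*10 + 1 = 11, q_1 = 1*1 + 0 = 1.
  i=2: a_2=1, p_2 = 1*11 + 10 = 21, q_2 = 1*1 + 1 = 2.
  i=3: a_3=2, p_3 = 2*21 + 11 = 53, q_3 = 2*2 + 1 = 5.
  i=4: a_4=1, p_4 = 1*53 + 21 = 74, q_4 = 1*5 + 2 = 7.
  i=5: a_5=1, p_5 = 1*74 + 53 = 127, q_5 = 1*7 + 5 = 12.
Check: 127^2 - 112*12^2 = 16129 - 16128 = 1, so (x, y) = (127, 12) solves the equation, and by the theorem it is the least positive solution.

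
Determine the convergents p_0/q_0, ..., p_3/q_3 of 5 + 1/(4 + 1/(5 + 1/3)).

Using the convergent recurrence p_i = a_i*p_{i-1} + p_{i-2}, q_i = a_i*q_{i-1} + q_{i-2} with p_{-2}=0, p_{-1}=1, q_{-2}=1, q_{-1}=0:
  i=0: a_0=5, p_0 = 5*1 + 0 = 5, q_0 = 5*0 + 1 = 1.
  i=1: a_1=4, p_1 = 4*5 + 1 = 21, q_1 = 4*1 + 0 = 4.
  i=2: a_2=5, p_2 = 5*21 + 5 = 110, q_2 = 5*4 + 1 = 21.
  i=3: a_3=3, p_3 = 3*110 + 21 = 351, q_3 = 3*21 + 4 = 67.

5/1, 21/4, 110/21, 351/67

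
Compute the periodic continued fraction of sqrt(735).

[27; (9, 54)]

Write x_i = (sqrt(735) + m_i)/d_i with (m_0, d_0) = (0, 1). a_0 = floor(sqrt(735)) = 27, since 27^2 = 729 <= 735 < 784 = 28^2.
Iterate m_{i+1} = d_i*a_i - m_i, d_{i+1} = (735 - m_{i+1}^2)/d_i, a_{i+1} = floor((a_0 + m_{i+1})/d_{i+1}):
  m_1 = 1*27 - 0 = 27, d_1 = (735 - 27^2)/1 = 6/1 = 6, a_1 = floor((27 + 27)/6) = 9.
  m_2 = 6*9 - 27 = 27, d_2 = (735 - 27^2)/6 = 6/6 = 1, a_2 = floor((27 + 27)/1) = 54.
  m_3 = 1*54 - 27 = 27, d_3 = (735 - 27^2)/1 = 6/1 = 6: (m_3, d_3) = (m_1, d_1) = (27, 6), so from here the quotients repeat a_1, a_2; the period length is 2.
Hence the expansion of sqrt(735) is a_0 = 27 followed by the repeating block 9, 54 (period 2).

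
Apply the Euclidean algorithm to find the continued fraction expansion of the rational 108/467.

Run the Euclidean algorithm on 108 and 467; the successive quotients are the partial quotients a_0, a_1, ... (each step inverts the fractional part left over by the previous one):
  108 = 0*467 + 108, so a_0 = 0.
  467 = 4*108 + 35, so a_1 = 4.
  108 = 3*35 + 3, so a_2 = 3.
  35 = 11*3 + 2, so a_3 = 11.
  3 = 1*2 + 1, so a_4 = 1.
  2 = 2*1 + 0, so a_5 = 2.
The remainder reaches 0 after 6 divisions, so the expansion has 6 partial quotients, read off in order.

[0; 4, 3, 11, 1, 2]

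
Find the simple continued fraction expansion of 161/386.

Run the Euclidean algorithm on 161 and 386; the successive quotients are the partial quotients a_0, a_1, ... (each step inverts the fractional part left over by the previous one):
  161 = 0*386 + 161, so a_0 = 0.
  386 = 2*161 + 64, so a_1 = 2.
  161 = 2*64 + 33, so a_2 = 2.
  64 = 1*33 + 31, so a_3 = 1.
  33 = 1*31 + 2, so a_4 = 1.
  31 = 15*2 + 1, so a_5 = 15.
  2 = 2*1 + 0, so a_6 = 2.
The remainder reaches 0 after 7 divisions, so the expansion has 7 partial quotients, read off in order.

[0; 2, 2, 1, 1, 15, 2]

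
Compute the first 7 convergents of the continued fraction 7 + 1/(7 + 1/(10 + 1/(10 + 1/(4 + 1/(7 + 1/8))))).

7/1, 50/7, 507/71, 5120/717, 20987/2939, 152029/21290, 1237219/173259

Using the convergent recurrence p_i = a_i*p_{i-1} + p_{i-2}, q_i = a_i*q_{i-1} + q_{i-2} with p_{-2}=0, p_{-1}=1, q_{-2}=1, q_{-1}=0:
  i=0: a_0=7, p_0 = 7*1 + 0 = 7, q_0 = 7*0 + 1 = 1.
  i=1: a_1=7, p_1 = 7*7 + 1 = 50, q_1 = 7*1 + 0 = 7.
  i=2: a_2=10, p_2 = 10*50 + 7 = 507, q_2 = 10*7 + 1 = 71.
  i=3: a_3=10, p_3 = 10*507 + 50 = 5120, q_3 = 10*71 + 7 = 717.
  i=4: a_4=4, p_4 = 4*5120 + 507 = 20987, q_4 = 4*717 + 71 = 2939.
  i=5: a_5=7, p_5 = 7*20987 + 5120 = 152029, q_5 = 7*2939 + 717 = 21290.
  i=6: a_6=8, p_6 = 8*152029 + 20987 = 1237219, q_6 = 8*21290 + 2939 = 173259.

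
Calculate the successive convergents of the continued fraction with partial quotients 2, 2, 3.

2/1, 5/2, 17/7

Using the convergent recurrence p_i = a_i*p_{i-1} + p_{i-2}, q_i = a_i*q_{i-1} + q_{i-2} with p_{-2}=0, p_{-1}=1, q_{-2}=1, q_{-1}=0:
  i=0: a_0=2, p_0 = 2*1 + 0 = 2, q_0 = 2*0 + 1 = 1.
  i=1: a_1=2, p_1 = 2*2 + 1 = 5, q_1 = 2*1 + 0 = 2.
  i=2: a_2=3, p_2 = 3*5 + 2 = 17, q_2 = 3*2 + 1 = 7.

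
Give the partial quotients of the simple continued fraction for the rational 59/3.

Run the Euclidean algorithm on 59 and 3; the successive quotients are the partial quotients a_0, a_1, ... (each step inverts the fractional part left over by the previous one):
  59 = 19*3 + 2, so a_0 = 19.
  3 = 1*2 + 1, so a_1 = 1.
  2 = 2*1 + 0, so a_2 = 2.
The remainder reaches 0 after 3 divisions, so the expansion has 3 partial quotients, read off in order.

[19; 1, 2]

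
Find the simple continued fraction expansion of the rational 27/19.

Run the Euclidean algorithm on 27 and 19; the successive quotients are the partial quotients a_0, a_1, ... (each step inverts the fractional part left over by the previous one):
  27 = 1*19 + 8, so a_0 = 1.
  19 = 2*8 + 3, so a_1 = 2.
  8 = 2*3 + 2, so a_2 = 2.
  3 = 1*2 + 1, so a_3 = 1.
  2 = 2*1 + 0, so a_4 = 2.
The remainder reaches 0 after 5 divisions, so the expansion has 5 partial quotients, read off in order.

[1; 2, 2, 1, 2]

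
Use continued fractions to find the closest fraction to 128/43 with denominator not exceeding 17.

Expand x = 128/43 as a continued fraction with the Euclidean algorithm:
  128 = 2*43 + 42, so a_0 = 2.
  43 = 1*42 + 1, so a_1 = 1.
  42 = 42*1 + 0, so a_2 = 42.
so x = [2; 1, 42].
Convergents (p_i = a_i*p_{i-1} + p_{i-2}, q_i = a_i*q_{i-1} + q_{i-2} with p_{-2}=0, p_{-1}=1, q_{-2}=1, q_{-1}=0), until the denominator exceeds 17:
  i=0: a_0=2, p_0 = 2*1 + 0 = 2, q_0 = 2*0 + 1 = 1.
  i=1: a_1=1, p_1 = 1*2 + 1 = 3, q_1 = 1*1 + 0 = 1.
  i=2: a_2=42, p_2 = 42*3 + 2 = 128, q_2 = 42*1 + 1 = 43.
q_2 = 43 > 17, so the last convergent with denominator <= 17 is p_1/q_1 = 3/1.
The closest fraction with denominator <= 17 is either p_1/q_1 or the intermediate fraction (k*p_1 + p_0)/(k*q_1 + q_0) with the largest k >= 1 whose denominator stays <= 17; these approach x as k grows, and every other convergent or intermediate fraction in range is farther away.
Largest k: floor((17 - q_0)/q_1) = floor((17 - 1)/1) = 16.
That gives (16*3 + 2)/(16*1 + 1) = 50/17.
Compare the errors: |x - 3/1| = |128*1 - 3*43|/(43*1) = 1/43, and |x - 50/17| = |128*17 - 50*43|/(43*17) = 26/731.
Cross-multiplying, 1*731 = 731 < 1118 = 26*43, so 1/43 is smaller: the convergent 3/1 is closer to x than 50/17.

3/1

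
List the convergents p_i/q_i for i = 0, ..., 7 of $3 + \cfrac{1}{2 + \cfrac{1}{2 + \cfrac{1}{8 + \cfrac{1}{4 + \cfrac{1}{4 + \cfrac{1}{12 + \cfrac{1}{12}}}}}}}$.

3/1, 7/2, 17/5, 143/42, 589/173, 2499/734, 30577/8981, 369423/108506

Using the convergent recurrence p_i = a_i*p_{i-1} + p_{i-2}, q_i = a_i*q_{i-1} + q_{i-2} with p_{-2}=0, p_{-1}=1, q_{-2}=1, q_{-1}=0:
  i=0: a_0=3, p_0 = 3*1 + 0 = 3, q_0 = 3*0 + 1 = 1.
  i=1: a_1=2, p_1 = 2*3 + 1 = 7, q_1 = 2*1 + 0 = 2.
  i=2: a_2=2, p_2 = 2*7 + 3 = 17, q_2 = 2*2 + 1 = 5.
  i=3: a_3=8, p_3 = 8*17 + 7 = 143, q_3 = 8*5 + 2 = 42.
  i=4: a_4=4, p_4 = 4*143 + 17 = 589, q_4 = 4*42 + 5 = 173.
  i=5: a_5=4, p_5 = 4*589 + 143 = 2499, q_5 = 4*173 + 42 = 734.
  i=6: a_6=12, p_6 = 12*2499 + 589 = 30577, q_6 = 12*734 + 173 = 8981.
  i=7: a_7=12, p_7 = 12*30577 + 2499 = 369423, q_7 = 12*8981 + 734 = 108506.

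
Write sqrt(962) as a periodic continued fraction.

[31; (62)]

Write x_i = (sqrt(962) + m_i)/d_i with (m_0, d_0) = (0, 1). a_0 = floor(sqrt(962)) = 31, since 31^2 = 961 <= 962 < 1024 = 32^2.
Iterate m_{i+1} = d_i*a_i - m_i, d_{i+1} = (962 - m_{i+1}^2)/d_i, a_{i+1} = floor((a_0 + m_{i+1})/d_{i+1}):
  m_1 = 1*31 - 0 = 31, d_1 = (962 - 31^2)/1 = 1/1 = 1, a_1 = floor((31 + 31)/1) = 62.
  m_2 = 1*62 - 31 = 31, d_2 = (962 - 31^2)/1 = 1/1 = 1: (m_2, d_2) = (m_1, d_1) = (31, 1), so from here the quotient a_1 repeats; the period length is 1.
Hence the expansion of sqrt(962) is a_0 = 31 followed by the repeating block 62 (period 1).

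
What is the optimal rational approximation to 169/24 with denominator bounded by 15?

Expand x = 169/24 as a continued fraction with the Euclidean algorithm:
  169 = 7*24 + 1, so a_0 = 7.
  24 = 24*1 + 0, so a_1 = 24.
so x = [7; 24].
Convergents (p_i = a_i*p_{i-1} + p_{i-2}, q_i = a_i*q_{i-1} + q_{i-2} with p_{-2}=0, p_{-1}=1, q_{-2}=1, q_{-1}=0), until the denominator exceeds 15:
  i=0: a_0=7, p_0 = 7*1 + 0 = 7, q_0 = 7*0 + 1 = 1.
  i=1: a_1=24, p_1 = 24*7 + 1 = 169, q_1 = 24*1 + 0 = 24.
q_1 = 24 > 15, so the last convergent with denominator <= 15 is p_0/q_0 = 7/1.
The closest fraction with denominator <= 15 is either p_0/q_0 or the intermediate fraction (k*p_0 + p_{-1})/(k*q_0 + q_{-1}) with the largest k >= 1 whose denominator stays <= 15; these approach x as k grows, and every other convergent or intermediate fraction in range is farther away.
Largest k: floor((15 - q_{-1})/q_0) = floor((15 - 0)/1) = 15 (using the seeds p_{-1} = 1, q_{-1} = 0).
That gives (15*7 + 1)/(15*1 + 0) = 106/15.
Compare the errors: |x - 7/1| = |169*1 - 7*24|/(24*1) = 1/24, and |x - 106/15| = |169*15 - 106*24|/(24*15) = 9/360.
Cross-multiplying, 9*24 = 216 < 360 = 1*360, so 9/360 is smaller: the intermediate fraction 106/15 is closer to x than 7/1.

106/15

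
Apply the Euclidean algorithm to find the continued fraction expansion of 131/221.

[0; 1, 1, 2, 5, 8]

Run the Euclidean algorithm on 131 and 221; the successive quotients are the partial quotients a_0, a_1, ... (each step inverts the fractional part left over by the previous one):
  131 = 0*221 + 131, so a_0 = 0.
  221 = 1*131 + 90, so a_1 = 1.
  131 = 1*90 + 41, so a_2 = 1.
  90 = 2*41 + 8, so a_3 = 2.
  41 = 5*8 + 1, so a_4 = 5.
  8 = 8*1 + 0, so a_5 = 8.
The remainder reaches 0 after 6 divisions, so the expansion has 6 partial quotients, read off in order.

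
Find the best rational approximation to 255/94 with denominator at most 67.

179/66

Expand x = 255/94 as a continued fraction with the Euclidean algorithm:
  255 = 2*94 + 67, so a_0 = 2.
  94 = 1*67 + 27, so a_1 = 1.
  67 = 2*27 + 13, so a_2 = 2.
  27 = 2*13 + 1, so a_3 = 2.
  13 = 13*1 + 0, so a_4 = 13.
so x = [2; 1, 2, 2, 13].
Convergents (p_i = a_i*p_{i-1} + p_{i-2}, q_i = a_i*q_{i-1} + q_{i-2} with p_{-2}=0, p_{-1}=1, q_{-2}=1, q_{-1}=0), until the denominator exceeds 67:
  i=0: a_0=2, p_0 = 2*1 + 0 = 2, q_0 = 2*0 + 1 = 1.
  i=1: a_1=1, p_1 = 1*2 + 1 = 3, q_1 = 1*1 + 0 = 1.
  i=2: a_2=2, p_2 = 2*3 + 2 = 8, q_2 = 2*1 + 1 = 3.
  i=3: a_3=2, p_3 = 2*8 + 3 = 19, q_3 = 2*3 + 1 = 7.
  i=4: a_4=13, p_4 = 13*19 + 8 = 255, q_4 = 13*7 + 3 = 94.
q_4 = 94 > 67, so the last convergent with denominator <= 67 is p_3/q_3 = 19/7.
The closest fraction with denominator <= 67 is either p_3/q_3 or the intermediate fraction (k*p_3 + p_2)/(k*q_3 + q_2) with the largest k >= 1 whose denominator stays <= 67; these approach x as k grows, and every other convergent or intermediate fraction in range is farther away.
Largest k: floor((67 - q_2)/q_3) = floor((67 - 3)/7) = 9.
That gives (9*19 + 8)/(9*7 + 3) = 179/66.
Compare the errors: |x - 19/7| = |255*7 - 19*94|/(94*7) = 1/658, and |x - 179/66| = |255*66 - 179*94|/(94*66) = 4/6204.
Cross-multiplying, 4*658 = 2632 < 6204 = 1*6204, so 4/6204 is smaller: the intermediate fraction 179/66 is closer to x than 19/7.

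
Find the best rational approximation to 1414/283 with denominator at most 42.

5/1

Expand x = 1414/283 as a continued fraction with the Euclidean algorithm:
  1414 = 4*283 + 282, so a_0 = 4.
  283 = 1*282 + 1, so a_1 = 1.
  282 = 282*1 + 0, so a_2 = 282.
so x = [4; 1, 282].
Convergents (p_i = a_i*p_{i-1} + p_{i-2}, q_i = a_i*q_{i-1} + q_{i-2} with p_{-2}=0, p_{-1}=1, q_{-2}=1, q_{-1}=0), until the denominator exceeds 42:
  i=0: a_0=4, p_0 = 4*1 + 0 = 4, q_0 = 4*0 + 1 = 1.
  i=1: a_1=1, p_1 = 1*4 + 1 = 5, q_1 = 1*1 + 0 = 1.
  i=2: a_2=282, p_2 = 282*5 + 4 = 1414, q_2 = 282*1 + 1 = 283.
q_2 = 283 > 42, so the last convergent with denominator <= 42 is p_1/q_1 = 5/1.
The closest fraction with denominator <= 42 is either p_1/q_1 or the intermediate fraction (k*p_1 + p_0)/(k*q_1 + q_0) with the largest k >= 1 whose denominator stays <= 42; these approach x as k grows, and every other convergent or intermediate fraction in range is farther away.
Largest k: floor((42 - q_0)/q_1) = floor((42 - 1)/1) = 41.
That gives (41*5 + 4)/(41*1 + 1) = 209/42.
Compare the errors: |x - 5/1| = |1414*1 - 5*283|/(283*1) = 1/283, and |x - 209/42| = |1414*42 - 209*283|/(283*42) = 241/11886.
Cross-multiplying, 1*11886 = 11886 < 68203 = 241*283, so 1/283 is smaller: the convergent 5/1 is closer to x than 209/42.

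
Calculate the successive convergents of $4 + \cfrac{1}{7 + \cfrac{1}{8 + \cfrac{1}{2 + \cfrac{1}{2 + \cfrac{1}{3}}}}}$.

Using the convergent recurrence p_i = a_i*p_{i-1} + p_{i-2}, q_i = a_i*q_{i-1} + q_{i-2} with p_{-2}=0, p_{-1}=1, q_{-2}=1, q_{-1}=0:
  i=0: a_0=4, p_0 = 4*1 + 0 = 4, q_0 = 4*0 + 1 = 1.
  i=1: a_1=7, p_1 = 7*4 + 1 = 29, q_1 = 7*1 + 0 = 7.
  i=2: a_2=8, p_2 = 8*29 + 4 = 236, q_2 = 8*7 + 1 = 57.
  i=3: a_3=2, p_3 = 2*236 + 29 = 501, q_3 = 2*57 + 7 = 121.
  i=4: a_4=2, p_4 = 2*501 + 236 = 1238, q_4 = 2*121 + 57 = 299.
  i=5: a_5=3, p_5 = 3*1238 + 501 = 4215, q_5 = 3*299 + 121 = 1018.

4/1, 29/7, 236/57, 501/121, 1238/299, 4215/1018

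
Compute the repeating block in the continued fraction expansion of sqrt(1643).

Write x_i = (sqrt(1643) + m_i)/d_i with (m_0, d_0) = (0, 1). a_0 = floor(sqrt(1643)) = 40, since 40^2 = 1600 <= 1643 < 1681 = 41^2.
Iterate m_{i+1} = d_i*a_i - m_i, d_{i+1} = (1643 - m_{i+1}^2)/d_i, a_{i+1} = floor((a_0 + m_{i+1})/d_{i+1}):
  m_1 = 1*40 - 0 = 40, d_1 = (1643 - 40^2)/1 = 43/1 = 43, a_1 = floor((40 + 40)/43) = 1.
  m_2 = 43*1 - 40 = 3, d_2 = (1643 - 3^2)/43 = 1634/43 = 38, a_2 = floor((40 + 3)/38) = 1.
  m_3 = 38*1 - 3 = 35, d_3 = (1643 - 35^2)/38 = 418/38 = 11, a_3 = floor((40 + 35)/11) = 6.
  m_4 = 11*6 - 35 = 31, d_4 = (1643 - 31^2)/11 = 682/11 = 62, a_4 = floor((40 + 31)/62) = 1.
  m_5 = 62*1 - 31 = 31, d_5 = (1643 - 31^2)/62 = 682/62 = 11, a_5 = floor((40 + 31)/11) = 6.
  m_6 = 11*6 - 31 = 35, d_6 = (1643 - 35^2)/11 = 418/11 = 38, a_6 = floor((40 + 35)/38) = 1.
  m_7 = 38*1 - 35 = 3, d_7 = (1643 - 3^2)/38 = 1634/38 = 43, a_7 = floor((40 + 3)/43) = 1.
  m_8 = 43*1 - 3 = 40, d_8 = (1643 - 40^2)/43 = 43/43 = 1, a_8 = floor((40 + 40)/1) = 80.
  m_9 = 1*80 - 40 = 40, d_9 = (1643 - 40^2)/1 = 43/1 = 43: (m_9, d_9) = (m_1, d_1) = (40, 43), so from here the quotients repeat a_1, ..., a_8; the period length is 8.
Hence the expansion of sqrt(1643) is a_0 = 40 followed by the repeating block 1, 1, 6, 1, 6, 1, 1, 80 (period 8).

[40; (1, 1, 6, 1, 6, 1, 1, 80)]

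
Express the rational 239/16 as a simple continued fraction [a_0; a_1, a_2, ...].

Run the Euclidean algorithm on 239 and 16; the successive quotients are the partial quotients a_0, a_1, ... (each step inverts the fractional part left over by the previous one):
  239 = 14*16 + 15, so a_0 = 14.
  16 = 1*15 + 1, so a_1 = 1.
  15 = 15*1 + 0, so a_2 = 15.
The remainder reaches 0 after 3 divisions, so the expansion has 3 partial quotients, read off in order.

[14; 1, 15]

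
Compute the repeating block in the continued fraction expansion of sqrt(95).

Write x_i = (sqrt(95) + m_i)/d_i with (m_0, d_0) = (0, 1). a_0 = floor(sqrt(95)) = 9, since 9^2 = 81 <= 95 < 100 = 10^2.
Iterate m_{i+1} = d_i*a_i - m_i, d_{i+1} = (95 - m_{i+1}^2)/d_i, a_{i+1} = floor((a_0 + m_{i+1})/d_{i+1}):
  m_1 = 1*9 - 0 = 9, d_1 = (95 - 9^2)/1 = 14/1 = 14, a_1 = floor((9 + 9)/14) = 1.
  m_2 = 14*1 - 9 = 5, d_2 = (95 - 5^2)/14 = 70/14 = 5, a_2 = floor((9 + 5)/5) = 2.
  m_3 = 5*2 - 5 = 5, d_3 = (95 - 5^2)/5 = 70/5 = 14, a_3 = floor((9 + 5)/14) = 1.
  m_4 = 14*1 - 5 = 9, d_4 = (95 - 9^2)/14 = 14/14 = 1, a_4 = floor((9 + 9)/1) = 18.
  m_5 = 1*18 - 9 = 9, d_5 = (95 - 9^2)/1 = 14/1 = 14: (m_5, d_5) = (m_1, d_1) = (9, 14), so from here the quotients repeat a_1, ..., a_4; the period length is 4.
Hence the expansion of sqrt(95) is a_0 = 9 followed by the repeating block 1, 2, 1, 18 (period 4).

[9; (1, 2, 1, 18)]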